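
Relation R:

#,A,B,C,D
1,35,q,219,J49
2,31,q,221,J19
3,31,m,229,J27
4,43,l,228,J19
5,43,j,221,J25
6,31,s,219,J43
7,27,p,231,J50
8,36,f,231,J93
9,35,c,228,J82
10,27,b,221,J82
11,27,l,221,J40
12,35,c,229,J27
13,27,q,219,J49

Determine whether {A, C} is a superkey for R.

Rows 10 and 11 have the same {A, C} value (A=27, C=221) but are distinct tuples, so {A, C} does not determine every attribute — not a superkey.

No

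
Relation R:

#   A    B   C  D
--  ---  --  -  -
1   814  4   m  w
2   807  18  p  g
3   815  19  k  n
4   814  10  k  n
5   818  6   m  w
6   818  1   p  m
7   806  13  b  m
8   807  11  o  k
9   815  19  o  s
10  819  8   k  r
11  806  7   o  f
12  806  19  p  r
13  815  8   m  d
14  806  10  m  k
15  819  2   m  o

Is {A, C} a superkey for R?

All 15 rows have distinct {A, C} values, so {A, C} → (all attributes) holds and {A, C} is a superkey.

Yes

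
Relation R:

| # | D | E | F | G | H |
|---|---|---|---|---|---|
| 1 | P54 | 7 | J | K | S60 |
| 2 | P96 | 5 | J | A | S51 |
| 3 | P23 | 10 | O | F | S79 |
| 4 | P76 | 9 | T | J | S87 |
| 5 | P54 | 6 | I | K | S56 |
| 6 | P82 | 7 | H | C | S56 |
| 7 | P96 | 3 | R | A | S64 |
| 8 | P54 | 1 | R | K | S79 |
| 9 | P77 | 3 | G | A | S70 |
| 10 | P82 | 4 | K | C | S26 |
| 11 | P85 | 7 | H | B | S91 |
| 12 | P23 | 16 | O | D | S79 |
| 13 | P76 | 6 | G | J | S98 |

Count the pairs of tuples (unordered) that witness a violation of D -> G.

1

D=P54: all 3 rows agree on G — 0 pairs.
D=P96: all 2 rows agree on G — 0 pairs.
D=P23: violating pairs (3,12) — 1 pair.
D=P76: all 2 rows agree on G — 0 pairs.
D=P82: all 2 rows agree on G — 0 pairs.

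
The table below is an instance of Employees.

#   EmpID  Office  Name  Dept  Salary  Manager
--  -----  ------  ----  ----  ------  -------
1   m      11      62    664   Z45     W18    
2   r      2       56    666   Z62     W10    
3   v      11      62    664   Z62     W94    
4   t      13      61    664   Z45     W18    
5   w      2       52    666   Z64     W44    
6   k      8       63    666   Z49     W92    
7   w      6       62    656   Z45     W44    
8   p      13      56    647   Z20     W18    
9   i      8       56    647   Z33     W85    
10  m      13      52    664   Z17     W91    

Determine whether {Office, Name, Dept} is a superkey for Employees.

Rows 1 and 3 have the same {Office, Name, Dept} value (Office=11, Name=62, Dept=664) but are distinct tuples, so {Office, Name, Dept} does not determine every attribute — not a superkey.

No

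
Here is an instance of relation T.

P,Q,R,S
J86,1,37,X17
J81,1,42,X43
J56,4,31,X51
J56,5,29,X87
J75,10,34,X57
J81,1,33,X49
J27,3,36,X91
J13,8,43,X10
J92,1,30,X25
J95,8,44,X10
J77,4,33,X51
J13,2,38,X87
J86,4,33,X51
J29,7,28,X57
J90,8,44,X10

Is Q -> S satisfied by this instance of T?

Q=1: 4 rows → S takes values {X17, X43, X49, X25} — violation
Q=4: 3 rows → S = X51, X51, X51 ✓
Q=5: 1 row → S = X87 ✓
Q=10: 1 row → S = X57 ✓
Q=3: 1 row → S = X91 ✓
Q=8: 3 rows → S = X10, X10, X10 ✓
Q=2: 1 row → S = X87 ✓
Q=7: 1 row → S = X57 ✓
Two rows agree on Q but differ on S, so Q -> S does not hold.

No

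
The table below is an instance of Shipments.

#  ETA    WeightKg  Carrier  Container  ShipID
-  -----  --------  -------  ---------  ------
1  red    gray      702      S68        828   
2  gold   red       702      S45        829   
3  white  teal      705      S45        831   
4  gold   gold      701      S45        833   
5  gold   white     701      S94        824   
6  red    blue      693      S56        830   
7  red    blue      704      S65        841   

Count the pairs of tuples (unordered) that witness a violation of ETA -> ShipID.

6

ETA=red: violating pairs (1,6), (1,7), (6,7) — 3 pairs.
ETA=gold: violating pairs (2,4), (2,5), (4,5) — 3 pairs.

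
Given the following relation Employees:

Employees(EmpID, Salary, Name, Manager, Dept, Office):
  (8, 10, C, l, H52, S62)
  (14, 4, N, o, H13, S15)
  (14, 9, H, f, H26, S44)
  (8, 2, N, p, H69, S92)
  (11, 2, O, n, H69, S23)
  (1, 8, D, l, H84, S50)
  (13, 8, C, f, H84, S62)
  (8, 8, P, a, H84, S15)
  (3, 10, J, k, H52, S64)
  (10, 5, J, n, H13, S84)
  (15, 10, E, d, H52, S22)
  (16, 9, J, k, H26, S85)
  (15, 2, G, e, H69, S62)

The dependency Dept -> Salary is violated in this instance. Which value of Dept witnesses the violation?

H13

Dept=H52: 3 rows → Salary = 10, 10, 10 ✓
Dept=H13: 2 rows → Salary takes values {4, 5} — violation
Dept=H26: 2 rows → Salary = 9, 9 ✓
Dept=H69: 3 rows → Salary = 2, 2, 2 ✓
Dept=H84: 3 rows → Salary = 8, 8, 8 ✓
The only Dept value with inconsistent Salary is Dept=H13.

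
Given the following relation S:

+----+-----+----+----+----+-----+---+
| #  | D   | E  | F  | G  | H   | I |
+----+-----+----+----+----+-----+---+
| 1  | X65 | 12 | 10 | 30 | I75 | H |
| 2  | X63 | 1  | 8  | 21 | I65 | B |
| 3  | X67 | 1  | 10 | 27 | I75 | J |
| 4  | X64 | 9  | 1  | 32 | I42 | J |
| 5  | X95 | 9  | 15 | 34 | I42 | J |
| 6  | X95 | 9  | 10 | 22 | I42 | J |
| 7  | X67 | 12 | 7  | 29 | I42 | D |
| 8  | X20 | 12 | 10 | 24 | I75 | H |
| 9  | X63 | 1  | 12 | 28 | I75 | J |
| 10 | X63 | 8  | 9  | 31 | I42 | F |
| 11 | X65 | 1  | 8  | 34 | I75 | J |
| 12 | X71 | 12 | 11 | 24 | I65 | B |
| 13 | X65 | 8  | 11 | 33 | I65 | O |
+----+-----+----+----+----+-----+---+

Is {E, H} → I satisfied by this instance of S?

(E=12, H=I75): rows 1, 8 → I = H, H ✓
(E=1, H=I65): row 2 → I = B ✓
(E=1, H=I75): rows 3, 9, 11 → I = J, J, J ✓
(E=9, H=I42): rows 4, 5, 6 → I = J, J, J ✓
(E=12, H=I42): row 7 → I = D ✓
(E=8, H=I42): row 10 → I = F ✓
(E=12, H=I65): row 12 → I = B ✓
(E=8, H=I65): row 13 → I = O ✓
Every {E, H} value is associated with a single I value, so {E, H} → I holds.

Yes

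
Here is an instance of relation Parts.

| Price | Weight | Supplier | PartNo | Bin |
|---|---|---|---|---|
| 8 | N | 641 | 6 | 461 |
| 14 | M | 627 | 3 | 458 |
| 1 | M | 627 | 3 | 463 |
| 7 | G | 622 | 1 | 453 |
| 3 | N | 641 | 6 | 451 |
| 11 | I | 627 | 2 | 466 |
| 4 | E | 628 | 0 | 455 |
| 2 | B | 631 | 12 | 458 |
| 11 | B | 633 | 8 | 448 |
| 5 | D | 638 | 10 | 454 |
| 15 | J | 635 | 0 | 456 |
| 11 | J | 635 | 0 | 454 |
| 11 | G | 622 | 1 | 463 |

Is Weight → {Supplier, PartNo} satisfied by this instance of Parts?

No

Weight=N: 2 rows → {Supplier,PartNo} = (641, 6), (641, 6) ✓
Weight=M: 2 rows → {Supplier,PartNo} = (627, 3), (627, 3) ✓
Weight=G: 2 rows → {Supplier,PartNo} = (622, 1), (622, 1) ✓
Weight=I: 1 row → {Supplier,PartNo} = (627, 2) ✓
Weight=E: 1 row → {Supplier,PartNo} = (628, 0) ✓
Weight=B: 2 rows → {Supplier,PartNo} takes values {(631, 12), (633, 8)} — violation
Weight=D: 1 row → {Supplier,PartNo} = (638, 10) ✓
Weight=J: 2 rows → {Supplier,PartNo} = (635, 0), (635, 0) ✓
Two rows agree on Weight but differ on {Supplier, PartNo}, so Weight → {Supplier, PartNo} does not hold.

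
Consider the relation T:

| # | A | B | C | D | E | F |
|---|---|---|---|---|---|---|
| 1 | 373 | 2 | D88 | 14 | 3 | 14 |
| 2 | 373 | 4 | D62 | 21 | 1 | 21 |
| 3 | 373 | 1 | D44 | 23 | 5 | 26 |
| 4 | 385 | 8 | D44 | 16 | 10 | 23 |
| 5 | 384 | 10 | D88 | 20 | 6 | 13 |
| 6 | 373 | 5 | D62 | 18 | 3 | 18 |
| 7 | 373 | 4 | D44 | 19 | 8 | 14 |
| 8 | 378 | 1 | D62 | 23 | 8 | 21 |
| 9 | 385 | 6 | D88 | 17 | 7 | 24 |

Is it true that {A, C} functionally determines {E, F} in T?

(A=373, C=D88): row 1 → {E,F} = (3, 14) ✓
(A=373, C=D62): rows 2, 6 → {E,F} takes values {(1, 21), (3, 18)} — violation
(A=373, C=D44): rows 3, 7 → {E,F} takes values {(5, 26), (8, 14)} — violation
(A=385, C=D44): row 4 → {E,F} = (10, 23) ✓
(A=384, C=D88): row 5 → {E,F} = (6, 13) ✓
(A=378, C=D62): row 8 → {E,F} = (8, 21) ✓
(A=385, C=D88): row 9 → {E,F} = (7, 24) ✓
Two rows agree on {A, C} but differ on {E, F}, so {A, C} → {E, F} does not hold.

No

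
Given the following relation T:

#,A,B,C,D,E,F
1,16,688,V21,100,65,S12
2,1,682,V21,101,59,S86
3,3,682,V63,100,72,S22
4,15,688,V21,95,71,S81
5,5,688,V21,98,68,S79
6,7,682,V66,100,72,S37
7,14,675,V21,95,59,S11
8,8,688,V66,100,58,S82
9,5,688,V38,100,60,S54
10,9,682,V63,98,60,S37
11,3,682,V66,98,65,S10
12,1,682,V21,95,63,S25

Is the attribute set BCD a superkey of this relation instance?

Yes

All 12 rows have distinct BCD values, so BCD → (all attributes) holds and BCD is a superkey.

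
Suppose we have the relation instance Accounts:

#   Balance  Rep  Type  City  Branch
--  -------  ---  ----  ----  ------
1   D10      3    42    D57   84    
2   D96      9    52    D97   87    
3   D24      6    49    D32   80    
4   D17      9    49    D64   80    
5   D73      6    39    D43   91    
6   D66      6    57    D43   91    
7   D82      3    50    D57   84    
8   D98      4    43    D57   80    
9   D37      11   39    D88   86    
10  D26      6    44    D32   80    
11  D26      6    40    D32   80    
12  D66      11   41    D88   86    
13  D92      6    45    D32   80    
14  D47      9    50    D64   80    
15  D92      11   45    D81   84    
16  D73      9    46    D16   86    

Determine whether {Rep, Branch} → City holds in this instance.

Yes

(Rep=3, Branch=84): rows 1, 7 → City = D57, D57 ✓
(Rep=9, Branch=87): row 2 → City = D97 ✓
(Rep=6, Branch=80): rows 3, 10, 11, 13 → City = D32, D32, D32, D32 ✓
(Rep=9, Branch=80): rows 4, 14 → City = D64, D64 ✓
(Rep=6, Branch=91): rows 5, 6 → City = D43, D43 ✓
(Rep=4, Branch=80): row 8 → City = D57 ✓
(Rep=11, Branch=86): rows 9, 12 → City = D88, D88 ✓
(Rep=11, Branch=84): row 15 → City = D81 ✓
(Rep=9, Branch=86): row 16 → City = D16 ✓
Every {Rep, Branch} value is associated with a single City value, so {Rep, Branch} → City holds.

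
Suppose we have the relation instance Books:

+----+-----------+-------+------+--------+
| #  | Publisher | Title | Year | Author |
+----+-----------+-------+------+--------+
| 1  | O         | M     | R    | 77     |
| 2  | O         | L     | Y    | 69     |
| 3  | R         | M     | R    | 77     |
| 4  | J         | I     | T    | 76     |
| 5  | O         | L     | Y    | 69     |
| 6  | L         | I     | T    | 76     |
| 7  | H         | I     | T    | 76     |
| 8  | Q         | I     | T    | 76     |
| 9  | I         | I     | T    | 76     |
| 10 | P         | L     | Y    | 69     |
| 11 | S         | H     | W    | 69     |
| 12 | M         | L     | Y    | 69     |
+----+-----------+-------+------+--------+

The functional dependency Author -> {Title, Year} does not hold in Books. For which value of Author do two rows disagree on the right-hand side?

Author=77: rows 1, 3 → {Title,Year} = (M, R), (M, R) ✓
Author=69: rows 2, 5, 10, 11, 12 → {Title,Year} takes values {(L, Y), (H, W)} — violation
Author=76: rows 4, 6, 7, 8, 9 → {Title,Year} = (I, T), (I, T), (I, T), (I, T), (I, T) ✓
The only Author value with inconsistent RHS is Author=69.

69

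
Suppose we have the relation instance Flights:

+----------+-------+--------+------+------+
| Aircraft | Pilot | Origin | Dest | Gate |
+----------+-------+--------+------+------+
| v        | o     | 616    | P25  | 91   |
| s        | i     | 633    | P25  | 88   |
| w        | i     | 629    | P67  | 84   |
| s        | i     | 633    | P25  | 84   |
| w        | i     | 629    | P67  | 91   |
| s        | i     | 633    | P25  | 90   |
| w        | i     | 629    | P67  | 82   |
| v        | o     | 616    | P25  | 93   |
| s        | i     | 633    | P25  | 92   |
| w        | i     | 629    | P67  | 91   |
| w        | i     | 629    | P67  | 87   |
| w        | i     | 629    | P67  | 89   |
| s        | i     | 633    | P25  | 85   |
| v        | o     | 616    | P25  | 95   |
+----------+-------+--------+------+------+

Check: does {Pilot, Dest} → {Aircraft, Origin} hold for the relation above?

Yes

(Pilot=o, Dest=P25): 3 rows → {Aircraft,Origin} = (v, 616), (v, 616), (v, 616) ✓
(Pilot=i, Dest=P25): 5 rows → {Aircraft,Origin} = (s, 633), (s, 633), (s, 633), (s, 633), (s, 633) ✓
(Pilot=i, Dest=P67): 6 rows → {Aircraft,Origin} = (w, 629), (w, 629), (w, 629), (w, 629), (w, 629), (w, 629) ✓
Every {Pilot, Dest} value is associated with a single {Aircraft, Origin} value, so {Pilot, Dest} → {Aircraft, Origin} holds.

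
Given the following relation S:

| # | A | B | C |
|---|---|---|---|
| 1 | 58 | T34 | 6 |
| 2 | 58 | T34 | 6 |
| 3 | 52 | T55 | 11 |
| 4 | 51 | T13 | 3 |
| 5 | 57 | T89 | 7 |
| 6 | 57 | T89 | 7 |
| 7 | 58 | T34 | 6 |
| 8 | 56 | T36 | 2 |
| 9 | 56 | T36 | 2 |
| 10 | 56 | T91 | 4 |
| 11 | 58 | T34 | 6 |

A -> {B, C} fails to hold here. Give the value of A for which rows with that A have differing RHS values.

A=58: rows 1, 2, 7, 11 → {B,C} = (T34, 6), (T34, 6), (T34, 6), (T34, 6) ✓
A=52: row 3 → {B,C} = (T55, 11) ✓
A=51: row 4 → {B,C} = (T13, 3) ✓
A=57: rows 5, 6 → {B,C} = (T89, 7), (T89, 7) ✓
A=56: rows 8, 9, 10 → {B,C} takes values {(T36, 2), (T91, 4)} — violation
The only A value with inconsistent RHS is A=56.

56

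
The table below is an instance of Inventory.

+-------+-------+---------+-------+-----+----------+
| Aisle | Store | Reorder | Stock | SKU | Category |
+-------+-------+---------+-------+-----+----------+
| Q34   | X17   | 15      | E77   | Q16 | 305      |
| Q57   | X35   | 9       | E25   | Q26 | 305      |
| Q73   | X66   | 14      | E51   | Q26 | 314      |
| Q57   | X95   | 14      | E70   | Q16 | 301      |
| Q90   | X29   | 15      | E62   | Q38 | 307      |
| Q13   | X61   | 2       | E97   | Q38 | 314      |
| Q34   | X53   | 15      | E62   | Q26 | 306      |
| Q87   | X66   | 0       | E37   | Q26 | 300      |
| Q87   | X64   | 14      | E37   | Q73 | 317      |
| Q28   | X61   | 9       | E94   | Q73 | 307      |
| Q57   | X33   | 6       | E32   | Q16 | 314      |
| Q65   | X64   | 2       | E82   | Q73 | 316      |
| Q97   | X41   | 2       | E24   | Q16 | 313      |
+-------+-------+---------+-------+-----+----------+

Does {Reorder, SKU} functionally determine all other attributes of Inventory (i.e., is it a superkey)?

Yes

All 13 rows have distinct {Reorder, SKU} values, so {Reorder, SKU} → (all attributes) holds and {Reorder, SKU} is a superkey.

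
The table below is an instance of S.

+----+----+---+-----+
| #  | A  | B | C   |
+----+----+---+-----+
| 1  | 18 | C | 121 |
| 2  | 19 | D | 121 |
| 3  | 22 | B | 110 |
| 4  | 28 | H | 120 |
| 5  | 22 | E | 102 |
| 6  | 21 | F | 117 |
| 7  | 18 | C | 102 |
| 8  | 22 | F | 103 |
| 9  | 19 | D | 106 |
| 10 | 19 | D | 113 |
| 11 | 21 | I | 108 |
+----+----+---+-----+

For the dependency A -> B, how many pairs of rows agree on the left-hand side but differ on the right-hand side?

A=18: all 2 rows agree on B — 0 pairs.
A=19: all 3 rows agree on B — 0 pairs.
A=22: violating pairs (3,5), (3,8), (5,8) — 3 pairs.
A=21: violating pairs (6,11) — 1 pair.

4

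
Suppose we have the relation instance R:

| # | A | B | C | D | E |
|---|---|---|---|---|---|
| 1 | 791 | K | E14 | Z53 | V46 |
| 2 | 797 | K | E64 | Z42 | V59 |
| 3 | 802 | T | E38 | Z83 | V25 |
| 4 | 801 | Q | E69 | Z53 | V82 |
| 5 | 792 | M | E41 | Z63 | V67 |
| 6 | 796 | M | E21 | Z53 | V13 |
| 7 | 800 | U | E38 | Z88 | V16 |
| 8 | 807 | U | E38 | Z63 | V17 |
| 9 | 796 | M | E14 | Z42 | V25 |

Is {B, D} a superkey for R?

All 9 rows have distinct {B, D} values, so {B, D} → (all attributes) holds and {B, D} is a superkey.

Yes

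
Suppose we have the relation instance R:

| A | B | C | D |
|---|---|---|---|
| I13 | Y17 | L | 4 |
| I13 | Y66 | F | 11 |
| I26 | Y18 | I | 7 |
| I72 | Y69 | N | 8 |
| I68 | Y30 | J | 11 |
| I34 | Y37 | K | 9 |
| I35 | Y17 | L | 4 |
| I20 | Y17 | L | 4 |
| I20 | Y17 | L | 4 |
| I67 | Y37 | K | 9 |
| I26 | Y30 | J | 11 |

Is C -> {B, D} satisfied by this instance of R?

Yes

C=L: 4 rows → {B,D} = (Y17, 4), (Y17, 4), (Y17, 4), (Y17, 4) ✓
C=F: 1 row → {B,D} = (Y66, 11) ✓
C=I: 1 row → {B,D} = (Y18, 7) ✓
C=N: 1 row → {B,D} = (Y69, 8) ✓
C=J: 2 rows → {B,D} = (Y30, 11), (Y30, 11) ✓
C=K: 2 rows → {B,D} = (Y37, 9), (Y37, 9) ✓
Every C value is associated with a single {B, D} value, so C -> {B, D} holds.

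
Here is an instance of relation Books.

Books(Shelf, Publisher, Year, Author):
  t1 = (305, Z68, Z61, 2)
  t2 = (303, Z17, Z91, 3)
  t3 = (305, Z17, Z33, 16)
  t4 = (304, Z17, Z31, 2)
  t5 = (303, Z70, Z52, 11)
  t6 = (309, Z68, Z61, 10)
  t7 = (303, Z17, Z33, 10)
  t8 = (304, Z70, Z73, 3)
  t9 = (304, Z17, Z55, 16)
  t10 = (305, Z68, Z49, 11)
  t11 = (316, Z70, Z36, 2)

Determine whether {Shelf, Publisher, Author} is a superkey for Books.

All 11 rows have distinct {Shelf, Publisher, Author} values, so {Shelf, Publisher, Author} → (all attributes) holds and {Shelf, Publisher, Author} is a superkey.

Yes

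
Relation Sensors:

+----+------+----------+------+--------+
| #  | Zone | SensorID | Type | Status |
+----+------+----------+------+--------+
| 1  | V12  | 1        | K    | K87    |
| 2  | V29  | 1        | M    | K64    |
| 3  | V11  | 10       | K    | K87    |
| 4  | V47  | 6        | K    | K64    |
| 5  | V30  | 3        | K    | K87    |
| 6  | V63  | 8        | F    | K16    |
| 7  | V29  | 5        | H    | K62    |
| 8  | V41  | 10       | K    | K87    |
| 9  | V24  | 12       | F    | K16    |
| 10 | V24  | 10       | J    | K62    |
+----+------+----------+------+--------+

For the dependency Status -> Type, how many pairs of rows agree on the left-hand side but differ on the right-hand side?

Status=K87: all 4 rows agree on Type — 0 pairs.
Status=K64: violating pairs (2,4) — 1 pair.
Status=K16: all 2 rows agree on Type — 0 pairs.
Status=K62: violating pairs (7,10) — 1 pair.

2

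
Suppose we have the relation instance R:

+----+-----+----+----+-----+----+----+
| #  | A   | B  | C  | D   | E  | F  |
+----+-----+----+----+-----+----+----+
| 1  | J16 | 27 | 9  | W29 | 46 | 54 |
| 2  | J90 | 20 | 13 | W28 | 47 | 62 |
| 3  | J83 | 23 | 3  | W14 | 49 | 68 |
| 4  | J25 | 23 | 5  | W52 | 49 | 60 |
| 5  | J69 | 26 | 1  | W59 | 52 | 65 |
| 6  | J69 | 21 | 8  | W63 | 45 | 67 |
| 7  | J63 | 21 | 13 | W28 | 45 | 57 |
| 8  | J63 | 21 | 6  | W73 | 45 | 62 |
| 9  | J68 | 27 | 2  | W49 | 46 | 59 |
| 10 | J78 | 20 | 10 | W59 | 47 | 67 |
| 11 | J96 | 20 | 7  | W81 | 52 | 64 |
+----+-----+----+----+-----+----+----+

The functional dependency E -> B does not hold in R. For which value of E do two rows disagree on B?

52

E=46: rows 1, 9 → B = 27, 27 ✓
E=47: rows 2, 10 → B = 20, 20 ✓
E=49: rows 3, 4 → B = 23, 23 ✓
E=52: rows 5, 11 → B takes values {26, 20} — violation
E=45: rows 6, 7, 8 → B = 21, 21, 21 ✓
The only E value with inconsistent B is E=52.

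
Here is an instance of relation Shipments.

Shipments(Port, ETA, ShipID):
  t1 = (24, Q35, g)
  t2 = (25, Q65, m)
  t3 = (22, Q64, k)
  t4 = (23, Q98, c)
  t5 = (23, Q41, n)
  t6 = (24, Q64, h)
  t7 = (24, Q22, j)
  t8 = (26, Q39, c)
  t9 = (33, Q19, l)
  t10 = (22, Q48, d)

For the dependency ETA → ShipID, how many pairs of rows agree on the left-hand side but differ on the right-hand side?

ETA=Q64: violating pairs (3,6) — 1 pair.

1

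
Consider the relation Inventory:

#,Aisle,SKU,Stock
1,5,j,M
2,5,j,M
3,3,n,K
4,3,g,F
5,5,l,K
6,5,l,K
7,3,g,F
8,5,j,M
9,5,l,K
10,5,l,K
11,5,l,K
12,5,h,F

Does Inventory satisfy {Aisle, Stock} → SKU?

Yes

(Aisle=5, Stock=M): rows 1, 2, 8 → SKU = j, j, j ✓
(Aisle=3, Stock=K): row 3 → SKU = n ✓
(Aisle=3, Stock=F): rows 4, 7 → SKU = g, g ✓
(Aisle=5, Stock=K): rows 5, 6, 9, 10, 11 → SKU = l, l, l, l, l ✓
(Aisle=5, Stock=F): row 12 → SKU = h ✓
Every {Aisle, Stock} value is associated with a single SKU value, so {Aisle, Stock} → SKU holds.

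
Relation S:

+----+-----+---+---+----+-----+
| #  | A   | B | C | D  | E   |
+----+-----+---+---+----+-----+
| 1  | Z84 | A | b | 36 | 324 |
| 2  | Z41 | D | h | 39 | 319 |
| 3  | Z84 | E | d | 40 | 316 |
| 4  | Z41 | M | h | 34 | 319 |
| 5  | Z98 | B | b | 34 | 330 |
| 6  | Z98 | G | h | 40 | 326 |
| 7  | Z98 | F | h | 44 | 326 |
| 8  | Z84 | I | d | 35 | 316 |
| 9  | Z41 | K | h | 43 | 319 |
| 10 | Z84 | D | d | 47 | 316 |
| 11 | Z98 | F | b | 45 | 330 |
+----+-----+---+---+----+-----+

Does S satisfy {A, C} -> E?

(A=Z84, C=b): row 1 → E = 324 ✓
(A=Z41, C=h): rows 2, 4, 9 → E = 319, 319, 319 ✓
(A=Z84, C=d): rows 3, 8, 10 → E = 316, 316, 316 ✓
(A=Z98, C=b): rows 5, 11 → E = 330, 330 ✓
(A=Z98, C=h): rows 6, 7 → E = 326, 326 ✓
Every {A, C} value is associated with a single E value, so {A, C} -> E holds.

Yes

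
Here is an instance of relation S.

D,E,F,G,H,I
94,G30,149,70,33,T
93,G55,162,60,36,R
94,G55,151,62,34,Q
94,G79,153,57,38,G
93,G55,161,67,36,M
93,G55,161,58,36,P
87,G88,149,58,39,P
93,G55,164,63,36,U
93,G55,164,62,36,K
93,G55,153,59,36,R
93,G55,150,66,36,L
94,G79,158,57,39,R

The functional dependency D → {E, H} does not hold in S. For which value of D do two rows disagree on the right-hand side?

D=94: 4 rows → {E,H} takes values {(G30, 33), (G55, 34), (G79, 38), (G79, 39)} — violation
D=93: 7 rows → {E,H} = (G55, 36), (G55, 36), (G55, 36), (G55, 36), (G55, 36), (G55, 36), (G55, 36) ✓
D=87: 1 row → {E,H} = (G88, 39) ✓
The only D value with inconsistent RHS is D=94.

94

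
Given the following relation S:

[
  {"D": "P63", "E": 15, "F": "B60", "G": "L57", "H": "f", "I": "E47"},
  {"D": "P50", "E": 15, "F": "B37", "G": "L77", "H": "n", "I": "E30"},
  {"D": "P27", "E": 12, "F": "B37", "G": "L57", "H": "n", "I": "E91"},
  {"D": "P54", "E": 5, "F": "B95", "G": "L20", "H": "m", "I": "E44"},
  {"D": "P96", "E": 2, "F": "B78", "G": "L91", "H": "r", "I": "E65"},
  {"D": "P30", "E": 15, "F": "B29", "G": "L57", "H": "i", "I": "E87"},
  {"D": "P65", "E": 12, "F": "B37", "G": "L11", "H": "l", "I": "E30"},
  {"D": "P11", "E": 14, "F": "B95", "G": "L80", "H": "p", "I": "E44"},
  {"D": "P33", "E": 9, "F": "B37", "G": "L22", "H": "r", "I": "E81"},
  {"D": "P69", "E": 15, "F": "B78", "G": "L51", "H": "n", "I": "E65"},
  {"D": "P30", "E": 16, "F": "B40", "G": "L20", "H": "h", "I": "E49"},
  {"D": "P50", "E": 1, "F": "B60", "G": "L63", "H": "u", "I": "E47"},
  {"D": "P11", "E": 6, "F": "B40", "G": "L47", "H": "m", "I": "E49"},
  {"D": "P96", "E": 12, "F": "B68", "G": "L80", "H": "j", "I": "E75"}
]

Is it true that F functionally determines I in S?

F=B60: 2 rows → I = E47, E47 ✓
F=B37: 4 rows → I takes values {E30, E91, E81} — violation
F=B95: 2 rows → I = E44, E44 ✓
F=B78: 2 rows → I = E65, E65 ✓
F=B29: 1 row → I = E87 ✓
F=B40: 2 rows → I = E49, E49 ✓
F=B68: 1 row → I = E75 ✓
Two rows agree on F but differ on I, so F → I does not hold.

No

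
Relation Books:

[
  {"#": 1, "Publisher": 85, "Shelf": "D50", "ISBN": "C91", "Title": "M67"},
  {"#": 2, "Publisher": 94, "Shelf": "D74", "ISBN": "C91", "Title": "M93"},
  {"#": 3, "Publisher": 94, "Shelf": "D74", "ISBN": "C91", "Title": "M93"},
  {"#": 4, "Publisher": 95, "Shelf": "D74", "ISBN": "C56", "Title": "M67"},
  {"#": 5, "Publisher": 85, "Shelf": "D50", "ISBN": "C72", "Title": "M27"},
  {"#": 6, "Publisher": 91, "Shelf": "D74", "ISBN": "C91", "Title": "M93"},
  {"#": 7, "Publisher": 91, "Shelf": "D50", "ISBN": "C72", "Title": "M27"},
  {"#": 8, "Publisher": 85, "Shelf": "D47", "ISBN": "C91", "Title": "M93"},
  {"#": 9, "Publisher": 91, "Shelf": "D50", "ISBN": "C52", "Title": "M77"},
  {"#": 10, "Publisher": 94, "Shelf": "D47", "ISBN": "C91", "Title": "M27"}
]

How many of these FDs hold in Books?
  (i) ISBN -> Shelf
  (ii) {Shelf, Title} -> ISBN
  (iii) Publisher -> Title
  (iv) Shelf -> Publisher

(i) ISBN -> Shelf: ISBN=C91: rows 1, 2, 3, 6, 8, 10 → Shelf takes values {D50, D74, D47} — violation — fails.
(ii) {Shelf, Title} -> ISBN: every LHS value maps to a single RHS value — holds.
(iii) Publisher -> Title: Publisher=85: rows 1, 5, 8 → Title takes values {M67, M27, M93} — violation; Publisher=94: rows 2, 3, 10 → Title takes values {M93, M27} — violation; Publisher=91: rows 6, 7, 9 → Title takes values {M93, M27, M77} — violation — fails.
(iv) Shelf -> Publisher: Shelf=D50: rows 1, 5, 7, 9 → Publisher takes values {85, 91} — violation; Shelf=D74: rows 2, 3, 4, 6 → Publisher takes values {94, 95, 91} — violation; Shelf=D47: rows 8, 10 → Publisher takes values {85, 94} — violation — fails.
1 of the 4 dependencies holds.

1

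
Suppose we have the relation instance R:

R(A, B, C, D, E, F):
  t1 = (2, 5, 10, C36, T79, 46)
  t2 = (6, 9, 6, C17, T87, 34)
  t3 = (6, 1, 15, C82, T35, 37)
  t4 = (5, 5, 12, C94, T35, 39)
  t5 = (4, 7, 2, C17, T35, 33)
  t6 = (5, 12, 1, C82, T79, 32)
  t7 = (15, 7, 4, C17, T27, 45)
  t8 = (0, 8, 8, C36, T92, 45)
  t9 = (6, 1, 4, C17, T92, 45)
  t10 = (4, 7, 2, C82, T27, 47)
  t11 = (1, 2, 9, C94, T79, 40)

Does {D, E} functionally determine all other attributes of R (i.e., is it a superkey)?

All 11 rows have distinct {D, E} values, so {D, E} → (all attributes) holds and {D, E} is a superkey.

Yes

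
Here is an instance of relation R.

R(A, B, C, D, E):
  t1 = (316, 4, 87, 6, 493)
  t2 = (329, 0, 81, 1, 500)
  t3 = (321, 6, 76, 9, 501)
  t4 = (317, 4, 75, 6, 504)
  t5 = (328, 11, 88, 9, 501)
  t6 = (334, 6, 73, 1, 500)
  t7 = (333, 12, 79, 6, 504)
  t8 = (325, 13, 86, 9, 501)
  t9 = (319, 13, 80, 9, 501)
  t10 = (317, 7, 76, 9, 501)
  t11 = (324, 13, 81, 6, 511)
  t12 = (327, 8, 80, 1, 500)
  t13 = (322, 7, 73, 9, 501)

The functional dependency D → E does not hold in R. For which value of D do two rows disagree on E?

D=6: rows 1, 4, 7, 11 → E takes values {493, 504, 511} — violation
D=1: rows 2, 6, 12 → E = 500, 500, 500 ✓
D=9: rows 3, 5, 8, 9, 10, 13 → E = 501, 501, 501, 501, 501, 501 ✓
The only D value with inconsistent E is D=6.

6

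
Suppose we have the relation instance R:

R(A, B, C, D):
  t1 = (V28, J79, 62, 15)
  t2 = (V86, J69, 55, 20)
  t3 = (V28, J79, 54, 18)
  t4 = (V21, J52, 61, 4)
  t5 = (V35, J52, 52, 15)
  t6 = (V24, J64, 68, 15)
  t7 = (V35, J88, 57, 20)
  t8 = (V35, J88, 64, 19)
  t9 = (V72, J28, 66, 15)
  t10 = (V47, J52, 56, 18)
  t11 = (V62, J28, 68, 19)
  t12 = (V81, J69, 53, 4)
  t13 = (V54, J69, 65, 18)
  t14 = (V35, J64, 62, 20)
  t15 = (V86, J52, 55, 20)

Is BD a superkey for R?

All 15 rows have distinct BD values, so BD → (all attributes) holds and BD is a superkey.

Yes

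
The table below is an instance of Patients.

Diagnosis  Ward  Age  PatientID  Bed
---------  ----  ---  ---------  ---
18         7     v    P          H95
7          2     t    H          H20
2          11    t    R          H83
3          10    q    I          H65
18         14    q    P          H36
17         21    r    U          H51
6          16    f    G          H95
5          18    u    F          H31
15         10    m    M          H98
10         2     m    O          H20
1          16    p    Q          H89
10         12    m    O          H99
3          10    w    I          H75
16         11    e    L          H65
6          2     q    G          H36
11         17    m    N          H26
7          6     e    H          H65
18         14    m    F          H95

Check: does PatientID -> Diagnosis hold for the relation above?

No

PatientID=P: 2 rows → Diagnosis = 18, 18 ✓
PatientID=H: 2 rows → Diagnosis = 7, 7 ✓
PatientID=R: 1 row → Diagnosis = 2 ✓
PatientID=I: 2 rows → Diagnosis = 3, 3 ✓
PatientID=U: 1 row → Diagnosis = 17 ✓
PatientID=G: 2 rows → Diagnosis = 6, 6 ✓
PatientID=F: 2 rows → Diagnosis takes values {5, 18} — violation
PatientID=M: 1 row → Diagnosis = 15 ✓
PatientID=O: 2 rows → Diagnosis = 10, 10 ✓
PatientID=Q: 1 row → Diagnosis = 1 ✓
PatientID=L: 1 row → Diagnosis = 16 ✓
PatientID=N: 1 row → Diagnosis = 11 ✓
Two rows agree on PatientID but differ on Diagnosis, so PatientID -> Diagnosis does not hold.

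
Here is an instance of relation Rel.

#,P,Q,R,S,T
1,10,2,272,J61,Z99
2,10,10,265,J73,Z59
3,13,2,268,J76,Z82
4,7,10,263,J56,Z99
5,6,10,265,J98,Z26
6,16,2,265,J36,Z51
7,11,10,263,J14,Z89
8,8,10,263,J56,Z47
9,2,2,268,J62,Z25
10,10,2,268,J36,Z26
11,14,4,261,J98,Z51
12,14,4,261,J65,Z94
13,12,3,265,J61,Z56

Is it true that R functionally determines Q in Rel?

R=272: row 1 → Q = 2 ✓
R=265: rows 2, 5, 6, 13 → Q takes values {10, 2, 3} — violation
R=268: rows 3, 9, 10 → Q = 2, 2, 2 ✓
R=263: rows 4, 7, 8 → Q = 10, 10, 10 ✓
R=261: rows 11, 12 → Q = 4, 4 ✓
Two rows agree on R but differ on Q, so R → Q does not hold.

No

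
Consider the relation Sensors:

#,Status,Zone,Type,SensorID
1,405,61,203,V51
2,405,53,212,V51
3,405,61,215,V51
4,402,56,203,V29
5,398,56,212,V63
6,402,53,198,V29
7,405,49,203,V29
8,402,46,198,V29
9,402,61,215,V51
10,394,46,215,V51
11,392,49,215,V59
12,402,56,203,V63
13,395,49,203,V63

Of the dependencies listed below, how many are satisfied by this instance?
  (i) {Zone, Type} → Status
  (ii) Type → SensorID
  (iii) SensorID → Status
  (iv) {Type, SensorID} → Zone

(i) {Zone, Type} → Status: (Zone=61, Type=215): rows 3, 9 → Status takes values {405, 402} — violation; (Zone=49, Type=203): rows 7, 13 → Status takes values {405, 395} — violation — fails.
(ii) Type → SensorID: Type=203: rows 1, 4, 7, 12, 13 → SensorID takes values {V51, V29, V63} — violation; Type=212: rows 2, 5 → SensorID takes values {V51, V63} — violation; Type=215: rows 3, 9, 10, 11 → SensorID takes values {V51, V59} — violation — fails.
(iii) SensorID → Status: SensorID=V51: rows 1, 2, 3, 9, 10 → Status takes values {405, 402, 394} — violation; SensorID=V29: rows 4, 6, 7, 8 → Status takes values {402, 405} — violation; SensorID=V63: rows 5, 12, 13 → Status takes values {398, 402, 395} — violation — fails.
(iv) {Type, SensorID} → Zone: (Type=215, SensorID=V51): rows 3, 9, 10 → Zone takes values {61, 46} — violation; (Type=203, SensorID=V29): rows 4, 7 → Zone takes values {56, 49} — violation; (Type=198, SensorID=V29): rows 6, 8 → Zone takes values {53, 46} — violation; (Type=203, SensorID=V63): rows 12, 13 → Zone takes values {56, 49} — violation — fails.
None of the 4 dependencies hold.

0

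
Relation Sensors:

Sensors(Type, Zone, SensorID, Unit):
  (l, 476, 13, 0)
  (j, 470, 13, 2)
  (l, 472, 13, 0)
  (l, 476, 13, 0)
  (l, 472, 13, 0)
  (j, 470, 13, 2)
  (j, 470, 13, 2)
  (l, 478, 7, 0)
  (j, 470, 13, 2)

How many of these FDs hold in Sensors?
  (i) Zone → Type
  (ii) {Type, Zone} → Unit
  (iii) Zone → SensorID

(i) Zone → Type: every LHS value maps to a single RHS value — holds.
(ii) {Type, Zone} → Unit: every LHS value maps to a single RHS value — holds.
(iii) Zone → SensorID: every LHS value maps to a single RHS value — holds.
3 of the 3 dependencies hold.

3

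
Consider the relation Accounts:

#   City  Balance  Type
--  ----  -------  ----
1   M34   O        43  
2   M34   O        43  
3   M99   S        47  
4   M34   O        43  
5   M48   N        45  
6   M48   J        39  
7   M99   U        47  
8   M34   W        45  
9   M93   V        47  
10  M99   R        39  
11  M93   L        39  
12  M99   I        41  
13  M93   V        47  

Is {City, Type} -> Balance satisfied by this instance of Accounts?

(City=M34, Type=43): rows 1, 2, 4 → Balance = O, O, O ✓
(City=M99, Type=47): rows 3, 7 → Balance takes values {S, U} — violation
(City=M48, Type=45): row 5 → Balance = N ✓
(City=M48, Type=39): row 6 → Balance = J ✓
(City=M34, Type=45): row 8 → Balance = W ✓
(City=M93, Type=47): rows 9, 13 → Balance = V, V ✓
(City=M99, Type=39): row 10 → Balance = R ✓
(City=M93, Type=39): row 11 → Balance = L ✓
(City=M99, Type=41): row 12 → Balance = I ✓
Two rows agree on {City, Type} but differ on Balance, so {City, Type} -> Balance does not hold.

No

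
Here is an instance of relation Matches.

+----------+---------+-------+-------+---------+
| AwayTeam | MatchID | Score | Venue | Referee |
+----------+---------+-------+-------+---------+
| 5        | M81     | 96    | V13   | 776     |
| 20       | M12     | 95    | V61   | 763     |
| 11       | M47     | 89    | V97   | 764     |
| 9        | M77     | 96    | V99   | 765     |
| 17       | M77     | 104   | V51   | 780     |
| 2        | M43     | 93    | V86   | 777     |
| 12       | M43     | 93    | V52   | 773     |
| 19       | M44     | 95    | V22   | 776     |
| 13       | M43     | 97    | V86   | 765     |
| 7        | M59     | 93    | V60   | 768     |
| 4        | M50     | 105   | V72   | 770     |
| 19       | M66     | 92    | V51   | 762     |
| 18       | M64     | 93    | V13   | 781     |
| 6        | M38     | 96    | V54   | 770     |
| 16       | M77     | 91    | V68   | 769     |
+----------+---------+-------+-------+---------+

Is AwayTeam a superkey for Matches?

Two distinct rows share AwayTeam=19, so AwayTeam does not determine every attribute — not a superkey.

No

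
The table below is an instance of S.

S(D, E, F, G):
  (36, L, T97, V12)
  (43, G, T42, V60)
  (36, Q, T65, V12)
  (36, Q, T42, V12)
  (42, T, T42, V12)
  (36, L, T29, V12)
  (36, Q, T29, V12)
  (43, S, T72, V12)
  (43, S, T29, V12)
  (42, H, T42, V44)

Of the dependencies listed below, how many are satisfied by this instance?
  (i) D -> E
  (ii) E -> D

(i) D -> E: D=36: 5 rows → E takes values {L, Q} — violation; D=43: 3 rows → E takes values {G, S} — violation; D=42: 2 rows → E takes values {T, H} — violation — fails.
(ii) E -> D: every LHS value maps to a single RHS value — holds.
1 of the 2 dependencies holds.

1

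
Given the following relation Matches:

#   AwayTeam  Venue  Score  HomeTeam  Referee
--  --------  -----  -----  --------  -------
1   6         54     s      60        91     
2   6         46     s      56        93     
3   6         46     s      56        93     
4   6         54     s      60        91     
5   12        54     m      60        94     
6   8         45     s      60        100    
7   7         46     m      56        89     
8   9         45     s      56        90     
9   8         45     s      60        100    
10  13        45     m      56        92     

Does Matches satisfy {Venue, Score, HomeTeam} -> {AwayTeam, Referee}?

Yes

(Venue=54, Score=s, HomeTeam=60): rows 1, 4 → {AwayTeam,Referee} = (6, 91), (6, 91) ✓
(Venue=46, Score=s, HomeTeam=56): rows 2, 3 → {AwayTeam,Referee} = (6, 93), (6, 93) ✓
(Venue=54, Score=m, HomeTeam=60): row 5 → {AwayTeam,Referee} = (12, 94) ✓
(Venue=45, Score=s, HomeTeam=60): rows 6, 9 → {AwayTeam,Referee} = (8, 100), (8, 100) ✓
(Venue=46, Score=m, HomeTeam=56): row 7 → {AwayTeam,Referee} = (7, 89) ✓
(Venue=45, Score=s, HomeTeam=56): row 8 → {AwayTeam,Referee} = (9, 90) ✓
(Venue=45, Score=m, HomeTeam=56): row 10 → {AwayTeam,Referee} = (13, 92) ✓
Every {Venue, Score, HomeTeam} value is associated with a single {AwayTeam, Referee} value, so {Venue, Score, HomeTeam} -> {AwayTeam, Referee} holds.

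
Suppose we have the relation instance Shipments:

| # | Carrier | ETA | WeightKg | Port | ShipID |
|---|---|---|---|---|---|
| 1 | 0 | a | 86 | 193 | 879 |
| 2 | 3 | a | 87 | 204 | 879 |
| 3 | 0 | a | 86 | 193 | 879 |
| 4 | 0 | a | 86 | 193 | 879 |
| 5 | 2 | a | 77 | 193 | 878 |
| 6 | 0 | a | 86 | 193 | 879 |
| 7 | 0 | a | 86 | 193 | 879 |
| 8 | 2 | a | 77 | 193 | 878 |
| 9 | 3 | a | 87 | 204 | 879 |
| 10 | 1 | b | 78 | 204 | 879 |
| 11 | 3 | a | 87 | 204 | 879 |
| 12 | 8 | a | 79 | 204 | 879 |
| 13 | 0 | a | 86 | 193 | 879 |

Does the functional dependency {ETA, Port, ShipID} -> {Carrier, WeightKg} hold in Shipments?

No

(ETA=a, Port=193, ShipID=879): rows 1, 3, 4, 6, 7, 13 → {Carrier,WeightKg} = (0, 86), (0, 86), (0, 86), (0, 86), (0, 86), (0, 86) ✓
(ETA=a, Port=204, ShipID=879): rows 2, 9, 11, 12 → {Carrier,WeightKg} takes values {(3, 87), (8, 79)} — violation
(ETA=a, Port=193, ShipID=878): rows 5, 8 → {Carrier,WeightKg} = (2, 77), (2, 77) ✓
(ETA=b, Port=204, ShipID=879): row 10 → {Carrier,WeightKg} = (1, 78) ✓
Two rows agree on {ETA, Port, ShipID} but differ on {Carrier, WeightKg}, so {ETA, Port, ShipID} -> {Carrier, WeightKg} does not hold.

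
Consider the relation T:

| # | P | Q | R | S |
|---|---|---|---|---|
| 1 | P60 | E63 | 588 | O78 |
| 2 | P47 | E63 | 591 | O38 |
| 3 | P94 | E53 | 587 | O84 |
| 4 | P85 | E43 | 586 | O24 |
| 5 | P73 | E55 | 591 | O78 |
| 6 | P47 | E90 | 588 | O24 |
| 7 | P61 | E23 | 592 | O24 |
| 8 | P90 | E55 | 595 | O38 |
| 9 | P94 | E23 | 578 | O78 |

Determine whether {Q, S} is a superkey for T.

All 9 rows have distinct {Q, S} values, so {Q, S} → (all attributes) holds and {Q, S} is a superkey.

Yes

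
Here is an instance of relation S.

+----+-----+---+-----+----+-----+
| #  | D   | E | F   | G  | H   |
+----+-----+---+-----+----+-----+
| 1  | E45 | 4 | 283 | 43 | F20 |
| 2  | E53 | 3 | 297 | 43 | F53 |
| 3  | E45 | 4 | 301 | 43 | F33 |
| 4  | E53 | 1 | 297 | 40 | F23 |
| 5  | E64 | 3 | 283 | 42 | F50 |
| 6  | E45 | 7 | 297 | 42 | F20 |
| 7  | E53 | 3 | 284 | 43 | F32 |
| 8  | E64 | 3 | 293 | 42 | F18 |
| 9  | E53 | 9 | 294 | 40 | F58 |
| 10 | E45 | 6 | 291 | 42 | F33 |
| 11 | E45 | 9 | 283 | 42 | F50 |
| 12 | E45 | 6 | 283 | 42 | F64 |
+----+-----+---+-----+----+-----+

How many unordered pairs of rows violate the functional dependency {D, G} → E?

(D=E45, G=43): all 2 rows agree on E — 0 pairs.
(D=E53, G=43): all 2 rows agree on E — 0 pairs.
(D=E53, G=40): violating pairs (4,9) — 1 pair.
(D=E64, G=42): all 2 rows agree on E — 0 pairs.
(D=E45, G=42): violating pairs (6,10), (6,11), (6,12), (10,11), (11,12) — 5 pairs.

6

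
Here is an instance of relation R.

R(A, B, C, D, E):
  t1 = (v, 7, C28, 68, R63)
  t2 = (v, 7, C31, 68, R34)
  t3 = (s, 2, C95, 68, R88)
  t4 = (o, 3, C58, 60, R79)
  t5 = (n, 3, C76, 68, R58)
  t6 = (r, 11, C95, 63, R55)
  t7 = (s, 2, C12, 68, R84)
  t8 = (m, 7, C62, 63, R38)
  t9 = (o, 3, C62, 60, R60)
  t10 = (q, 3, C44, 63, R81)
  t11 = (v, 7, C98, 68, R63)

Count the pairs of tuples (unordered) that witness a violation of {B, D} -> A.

0

(B=7, D=68): all 3 rows agree on A — 0 pairs.
(B=2, D=68): all 2 rows agree on A — 0 pairs.
(B=3, D=60): all 2 rows agree on A — 0 pairs.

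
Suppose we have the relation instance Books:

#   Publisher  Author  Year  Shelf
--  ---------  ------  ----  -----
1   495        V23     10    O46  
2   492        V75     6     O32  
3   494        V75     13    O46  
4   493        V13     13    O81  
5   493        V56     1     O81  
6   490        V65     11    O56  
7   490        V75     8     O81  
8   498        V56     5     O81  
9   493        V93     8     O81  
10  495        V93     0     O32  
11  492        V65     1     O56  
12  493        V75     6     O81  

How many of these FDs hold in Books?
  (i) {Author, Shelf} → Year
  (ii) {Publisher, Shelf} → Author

(i) {Author, Shelf} → Year: (Author=V56, Shelf=O81): rows 5, 8 → Year takes values {1, 5} — violation; (Author=V65, Shelf=O56): rows 6, 11 → Year takes values {11, 1} — violation; (Author=V75, Shelf=O81): rows 7, 12 → Year takes values {8, 6} — violation — fails.
(ii) {Publisher, Shelf} → Author: (Publisher=493, Shelf=O81): rows 4, 5, 9, 12 → Author takes values {V13, V56, V93, V75} — violation — fails.
None of the 2 dependencies hold.

0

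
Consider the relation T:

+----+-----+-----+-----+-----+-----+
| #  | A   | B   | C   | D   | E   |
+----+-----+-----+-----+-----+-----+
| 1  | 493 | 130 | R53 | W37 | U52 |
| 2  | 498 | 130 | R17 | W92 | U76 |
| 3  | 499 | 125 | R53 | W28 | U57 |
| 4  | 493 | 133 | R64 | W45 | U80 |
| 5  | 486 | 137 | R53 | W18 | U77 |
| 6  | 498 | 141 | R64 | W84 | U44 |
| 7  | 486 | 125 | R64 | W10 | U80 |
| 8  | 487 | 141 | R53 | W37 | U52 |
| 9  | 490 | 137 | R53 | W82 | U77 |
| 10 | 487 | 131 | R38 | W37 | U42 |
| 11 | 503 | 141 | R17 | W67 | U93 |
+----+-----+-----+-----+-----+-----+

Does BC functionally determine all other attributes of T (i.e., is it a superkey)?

No

Rows 5 and 9 have the same BC value (B=137, C=R53) but are distinct tuples, so BC does not determine every attribute — not a superkey.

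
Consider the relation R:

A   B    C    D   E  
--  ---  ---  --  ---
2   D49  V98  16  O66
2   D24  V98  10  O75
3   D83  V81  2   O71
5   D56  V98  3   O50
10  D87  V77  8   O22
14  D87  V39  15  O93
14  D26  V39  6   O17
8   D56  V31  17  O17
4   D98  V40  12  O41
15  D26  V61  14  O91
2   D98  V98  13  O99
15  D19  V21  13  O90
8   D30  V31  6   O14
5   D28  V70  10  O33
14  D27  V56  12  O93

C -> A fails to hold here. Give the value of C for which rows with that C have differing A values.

C=V98: 4 rows → A takes values {2, 5} — violation
C=V81: 1 row → A = 3 ✓
C=V77: 1 row → A = 10 ✓
C=V39: 2 rows → A = 14, 14 ✓
C=V31: 2 rows → A = 8, 8 ✓
C=V40: 1 row → A = 4 ✓
C=V61: 1 row → A = 15 ✓
C=V21: 1 row → A = 15 ✓
C=V70: 1 row → A = 5 ✓
C=V56: 1 row → A = 14 ✓
The only C value with inconsistent A is C=V98.

V98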